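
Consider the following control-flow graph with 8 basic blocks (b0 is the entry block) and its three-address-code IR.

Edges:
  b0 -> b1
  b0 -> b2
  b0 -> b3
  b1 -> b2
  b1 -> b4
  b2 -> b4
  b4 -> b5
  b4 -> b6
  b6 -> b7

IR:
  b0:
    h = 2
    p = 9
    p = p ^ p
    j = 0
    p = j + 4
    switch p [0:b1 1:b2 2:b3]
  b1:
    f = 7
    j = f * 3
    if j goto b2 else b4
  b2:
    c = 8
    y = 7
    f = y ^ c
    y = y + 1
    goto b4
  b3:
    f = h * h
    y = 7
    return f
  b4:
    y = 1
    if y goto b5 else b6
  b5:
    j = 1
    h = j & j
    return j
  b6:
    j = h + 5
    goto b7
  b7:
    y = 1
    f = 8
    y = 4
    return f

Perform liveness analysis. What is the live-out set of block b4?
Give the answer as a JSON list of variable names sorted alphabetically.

Answer: ["h"]

Working:
Per-block:
  b0 def {h,j,p} use ∅
  b1 def {f,j} use ∅
  b2 def {c,f,y} use ∅
  b3 def {f,y} use {h}
  b4 def {y} use ∅
  b5 def {h,j} use ∅
  b6 def {j} use {h}
  b7 def {f,y} use ∅

Backward fixpoint:
  b0 li=∅ lo={h}
  b1 li={h} lo={h}
  b2 li={h} lo={h}
  b3 li={h} lo=∅
  b4 li={h} lo={h}
  b5 li=∅ lo=∅
  b6 li={h} lo=∅
  b7 li=∅ lo=∅

live-out(b4) = ["h"]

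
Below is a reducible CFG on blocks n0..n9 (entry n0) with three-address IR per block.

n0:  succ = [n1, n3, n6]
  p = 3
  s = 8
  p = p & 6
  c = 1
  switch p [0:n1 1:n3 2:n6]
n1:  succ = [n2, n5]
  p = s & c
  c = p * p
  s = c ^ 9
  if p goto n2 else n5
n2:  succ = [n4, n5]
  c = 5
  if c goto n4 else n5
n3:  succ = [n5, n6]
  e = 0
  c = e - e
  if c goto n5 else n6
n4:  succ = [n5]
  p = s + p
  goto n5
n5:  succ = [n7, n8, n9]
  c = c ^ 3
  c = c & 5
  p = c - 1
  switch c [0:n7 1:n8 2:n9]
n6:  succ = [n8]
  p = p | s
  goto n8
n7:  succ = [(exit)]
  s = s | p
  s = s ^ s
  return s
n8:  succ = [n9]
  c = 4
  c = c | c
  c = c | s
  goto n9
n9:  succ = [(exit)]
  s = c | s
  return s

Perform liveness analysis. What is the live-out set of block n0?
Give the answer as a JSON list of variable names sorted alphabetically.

Answer: ["c", "p", "s"]

Derivation:
def/use:
  n0: def={c,p,s} ue=∅
  n1: def={c,p,s} ue={c,s}
  n2: def={c} ue=∅
  n3: def={c,e} ue=∅
  n4: def={p} ue={p,s}
  n5: def={c,p} ue={c}
  n6: def={p} ue={p,s}
  n7: def={s} ue={p,s}
  n8: def={c} ue={s}
  n9: def={s} ue={c,s}

Live sets:
  live n0: ∅→{c,p,s}
  live n1: {c,s}→{c,p,s}
  live n2: {p,s}→{c,p,s}
  live n3: {p,s}→{c,p,s}
  live n4: {c,p,s}→{c,s}
  live n5: {c,s}→{c,p,s}
  live n6: {p,s}→{s}
  live n7: {p,s}→∅
  live n8: {s}→{c,s}
  live n9: {c,s}→∅

live-out(n0) = ["c", "p", "s"]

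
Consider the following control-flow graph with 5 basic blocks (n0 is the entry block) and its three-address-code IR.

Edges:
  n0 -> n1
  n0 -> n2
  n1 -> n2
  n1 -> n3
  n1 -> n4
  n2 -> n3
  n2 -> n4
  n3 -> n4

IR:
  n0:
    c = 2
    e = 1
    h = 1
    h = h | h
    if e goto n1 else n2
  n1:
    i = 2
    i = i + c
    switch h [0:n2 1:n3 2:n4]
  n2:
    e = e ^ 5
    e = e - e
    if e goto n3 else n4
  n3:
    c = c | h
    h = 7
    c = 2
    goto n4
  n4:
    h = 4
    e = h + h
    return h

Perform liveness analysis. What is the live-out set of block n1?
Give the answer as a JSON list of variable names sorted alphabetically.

Answer: ["c", "e", "h"]

Analysis:
Per-block:
  n0: {c,e,h} / ∅
  n1: {i} / {c,h}
  n2: {e} / {e}
  n3: {c,h} / {c,h}
  n4: {e,h} / ∅

Live sets:
  n0 li=∅ lo={c,e,h}
  n1 li={c,e,h} lo={c,e,h}
  n2 li={c,e,h} lo={c,h}
  n3 li={c,h} lo=∅
  n4 li=∅ lo=∅

live-out(n1) = ["c", "e", "h"]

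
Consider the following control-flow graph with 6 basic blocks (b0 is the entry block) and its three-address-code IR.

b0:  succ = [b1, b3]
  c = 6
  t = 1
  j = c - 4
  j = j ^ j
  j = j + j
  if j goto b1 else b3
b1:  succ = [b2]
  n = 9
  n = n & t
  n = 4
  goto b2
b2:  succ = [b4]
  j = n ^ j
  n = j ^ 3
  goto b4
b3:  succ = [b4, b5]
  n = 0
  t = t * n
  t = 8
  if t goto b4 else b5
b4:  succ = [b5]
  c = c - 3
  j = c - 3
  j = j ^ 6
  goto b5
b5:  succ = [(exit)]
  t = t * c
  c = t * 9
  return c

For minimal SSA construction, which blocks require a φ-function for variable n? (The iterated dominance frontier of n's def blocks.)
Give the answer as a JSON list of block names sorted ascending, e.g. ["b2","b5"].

Answer: ["b4", "b5"]

Derivation:
idom tree: b1←b0 b2←b1 b3←b0 b4←b0 b5←b0
Dom∩ at merges:
  b4: preds {b2,b3}: {b0,b1,b2} ∩ {b0,b3} = {b0}; idom=b0
  b5: preds {b3,b4}: {b0,b3} ∩ {b0,b4} = {b0}; idom=b0

DF walk-up:
  join b4 pred b2: b2→b1 stop@b0
  join b4 pred b3: b3 stop@b0
  join b5 pred b3: b3 stop@b0
  join b5 pred b4: b4 stop@b0
  b0 → ∅
  b1 → {b4}
  b2 → {b4}
  b3 → {b4,b5}
  b4 → {b5}
  b5 → ∅

φ for n: defs {b1,b2,b3}
  DF⁺ = {b4,b5}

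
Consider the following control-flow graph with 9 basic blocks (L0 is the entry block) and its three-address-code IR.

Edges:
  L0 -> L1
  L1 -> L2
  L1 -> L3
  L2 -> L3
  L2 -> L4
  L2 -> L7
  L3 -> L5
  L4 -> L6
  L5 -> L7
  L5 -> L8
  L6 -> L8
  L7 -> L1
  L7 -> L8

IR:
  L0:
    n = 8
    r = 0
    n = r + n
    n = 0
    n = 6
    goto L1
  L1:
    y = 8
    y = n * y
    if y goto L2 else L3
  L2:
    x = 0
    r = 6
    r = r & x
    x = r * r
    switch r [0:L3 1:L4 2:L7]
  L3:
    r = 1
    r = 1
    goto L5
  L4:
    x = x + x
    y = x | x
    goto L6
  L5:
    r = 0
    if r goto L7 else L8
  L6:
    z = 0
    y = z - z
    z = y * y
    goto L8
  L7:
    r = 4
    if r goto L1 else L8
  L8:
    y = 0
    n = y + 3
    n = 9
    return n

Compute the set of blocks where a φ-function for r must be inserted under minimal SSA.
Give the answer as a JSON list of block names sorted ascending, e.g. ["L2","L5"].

Answer: ["L1", "L3", "L7", "L8"]

Working:
idom tree: L1←L0 L2←L1 L3←L1 L4←L2 L5←L3 L6←L4 L7←L1 L8←L1
Dom∩ at merges:
  L1: preds {L0,L7}: {L0} ∩ {L0,L1,L7} = {L0}; idom=L0
  L3: preds {L1,L2}: {L0,L1} ∩ {L0,L1,L2} = {L0,L1}; idom=L1
  L7: preds {L2,L5}: {L0,L1,L2} ∩ {L0,L1,L3,L5} = {L0,L1}; idom=L1
  L8: preds {L5,L6,L7}: {L0,L1,L3,L5} ∩ {L0,L1,L2,L4,L6} ∩ {L0,L1,L7} = {L0,L1}; idom=L1

DF derivation:
  L1←L0: walk · to L0
  L1←L7: walk L7→L1 to L0
  L3←L1: walk · to L1
  L3←L2: walk L2 to L1
  L7←L2: walk L2 to L1
  L7←L5: walk L5→L3 to L1
  L8←L5: walk L5→L3 to L1
  L8←L6: walk L6→L4→L2 to L1
  L8←L7: walk L7 to L1
  L0: DF=∅
  L1: DF={L1}
  L2: DF={L3,L7,L8}
  L3: DF={L7,L8}
  L4: DF={L8}
  L5: DF={L7,L8}
  L6: DF={L8}
  L7: DF={L1,L8}
  L8: DF=∅

φ for r: defs {L0,L2,L3,L5,L7}
  DF⁺ = {L1,L3,L7,L8}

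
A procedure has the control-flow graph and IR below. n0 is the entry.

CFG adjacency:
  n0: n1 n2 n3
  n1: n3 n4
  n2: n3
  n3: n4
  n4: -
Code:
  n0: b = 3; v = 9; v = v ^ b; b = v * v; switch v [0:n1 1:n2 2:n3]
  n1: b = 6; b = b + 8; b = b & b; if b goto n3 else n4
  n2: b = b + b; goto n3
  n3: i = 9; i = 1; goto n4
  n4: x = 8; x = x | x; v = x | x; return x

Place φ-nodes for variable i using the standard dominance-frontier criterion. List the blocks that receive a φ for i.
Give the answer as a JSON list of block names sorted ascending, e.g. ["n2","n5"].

Answer: ["n4"]

Working:
idom tree: n1←n0 n2←n0 n3←n0 n4←n0
Join-block Dom:
  n3: preds {n0,n1,n2}: {n0} ∩ {n0,n1} ∩ {n0,n2} = {n0}; idom=n0
  n4: preds {n1,n3}: {n0,n1} ∩ {n0,n3} = {n0}; idom=n0

DF walk-up:
  n3←n0: walk · to n0
  n3←n1: walk n1 to n0
  n3←n2: walk n2 to n0
  n4←n1: walk n1 to n0
  n4←n3: walk n3 to n0
  n0 → ∅
  n1 → {n3,n4}
  n2 → {n3}
  n3 → {n4}
  n4 → ∅

φ for i: defs {n3}
  DF⁺ = {n4}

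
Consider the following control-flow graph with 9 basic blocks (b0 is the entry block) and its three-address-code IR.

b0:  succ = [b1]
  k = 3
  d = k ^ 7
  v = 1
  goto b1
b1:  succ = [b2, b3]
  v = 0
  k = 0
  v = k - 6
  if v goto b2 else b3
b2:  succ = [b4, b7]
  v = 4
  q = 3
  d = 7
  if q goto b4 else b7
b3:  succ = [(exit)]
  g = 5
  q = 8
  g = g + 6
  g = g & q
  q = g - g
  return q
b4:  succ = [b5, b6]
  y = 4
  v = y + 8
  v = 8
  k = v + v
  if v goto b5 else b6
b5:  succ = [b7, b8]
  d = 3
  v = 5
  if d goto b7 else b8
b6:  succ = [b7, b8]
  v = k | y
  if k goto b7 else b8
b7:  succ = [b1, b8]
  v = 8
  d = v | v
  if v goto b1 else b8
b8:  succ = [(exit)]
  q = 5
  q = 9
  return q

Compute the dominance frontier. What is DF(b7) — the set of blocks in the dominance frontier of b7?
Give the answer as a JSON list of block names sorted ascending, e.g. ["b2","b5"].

idom tree: b1←b0 b2←b1 b3←b1 b4←b2 b5←b4 b6←b4 b7←b2 b8←b2
Dom∩ at merges:
  b1: preds {b0,b7}: {b0} ∩ {b0,b1,b2,b7} = {b0}; idom=b0
  b7: preds {b2,b5,b6}: {b0,b1,b2} ∩ {b0,b1,b2,b4,b5} ∩ {b0,b1,b2,b4,b6} = {b0,b1,b2}; idom=b2
  b8: preds {b5,b6,b7}: {b0,b1,b2,b4,b5} ∩ {b0,b1,b2,b4,b6} ∩ {b0,b1,b2,b7} = {b0,b1,b2}; idom=b2

DF walk-up:
  b1←b0: walk · to b0
  b1←b7: walk b7→b2→b1 to b0
  b7←b2: walk · to b2
  b7←b5: walk b5→b4 to b2
  b7←b6: walk b6→b4 to b2
  b8←b5: walk b5→b4 to b2
  b8←b6: walk b6→b4 to b2
  b8←b7: walk b7 to b2
  b0: DF=∅
  b1: DF={b1}
  b2: DF={b1}
  b3: DF=∅
  b4: DF={b7,b8}
  b5: DF={b7,b8}
  b6: DF={b7,b8}
  b7: DF={b1,b8}
  b8: DF=∅

DF(b7) = ["b1", "b8"]

Answer: ["b1", "b8"]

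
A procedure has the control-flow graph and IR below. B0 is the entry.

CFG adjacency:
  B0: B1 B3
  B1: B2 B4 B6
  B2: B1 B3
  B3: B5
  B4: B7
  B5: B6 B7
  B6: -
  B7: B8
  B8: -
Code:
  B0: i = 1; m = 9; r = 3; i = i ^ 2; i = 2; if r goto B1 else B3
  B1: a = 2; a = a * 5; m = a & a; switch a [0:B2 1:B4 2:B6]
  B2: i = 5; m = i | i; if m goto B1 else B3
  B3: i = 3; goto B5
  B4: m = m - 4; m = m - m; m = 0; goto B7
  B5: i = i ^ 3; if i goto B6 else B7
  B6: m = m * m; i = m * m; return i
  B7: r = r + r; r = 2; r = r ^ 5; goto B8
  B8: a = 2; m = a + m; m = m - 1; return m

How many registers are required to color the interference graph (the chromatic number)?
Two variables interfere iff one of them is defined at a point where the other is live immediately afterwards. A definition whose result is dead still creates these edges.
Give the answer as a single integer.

Answer: 3

Analysis:
def/use:
  B0: {i,m,r} / ∅
  B1: {a,m} / ∅
  B2: {i,m} / ∅
  B3: {i} / ∅
  B4: {m} / {m}
  B5: {i} / {i}
  B6: {i,m} / {m}
  B7: {r} / {r}
  B8: {a,m} / {m}

Live sets:
  live B0: ∅→{m,r}
  live B1: {r}→{m,r}
  live B2: {r}→{m,r}
  live B3: {m,r}→{i,m,r}
  live B4: {m,r}→{m,r}
  live B5: {i,m,r}→{m,r}
  live B6: {m}→∅
  live B7: {m,r}→{m}
  live B8: {m}→∅

Interfere edges:
  a: {m,r}
  i: {m,r}
  m: {a,i,r}
  r: {a,i,m}

Registers:
  clique {a,m,r} ⇒ need ≥ 3
  assign a→c2 i→c2 m→c0 r→c1 — no edge inside a register ⇒ χ ≤ 3
  χ = 3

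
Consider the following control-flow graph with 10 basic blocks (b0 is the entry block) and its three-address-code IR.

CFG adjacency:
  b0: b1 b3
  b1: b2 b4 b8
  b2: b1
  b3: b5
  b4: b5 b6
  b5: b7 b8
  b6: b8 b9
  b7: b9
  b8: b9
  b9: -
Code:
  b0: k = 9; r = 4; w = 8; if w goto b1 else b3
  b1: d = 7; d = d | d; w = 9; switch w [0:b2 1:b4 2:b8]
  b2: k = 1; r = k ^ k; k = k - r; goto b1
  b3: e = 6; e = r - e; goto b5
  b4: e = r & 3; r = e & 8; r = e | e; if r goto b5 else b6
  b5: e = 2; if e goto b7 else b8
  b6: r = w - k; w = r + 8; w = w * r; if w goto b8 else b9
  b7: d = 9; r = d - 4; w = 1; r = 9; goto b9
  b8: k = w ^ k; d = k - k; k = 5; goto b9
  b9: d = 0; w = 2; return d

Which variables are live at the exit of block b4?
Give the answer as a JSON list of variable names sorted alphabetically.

Block summaries:
  b0: {k,r,w} / ∅
  b1: {d,w} / ∅
  b2: {k,r} / ∅
  b3: {e} / {r}
  b4: {e,r} / {r}
  b5: {e} / ∅
  b6: {r,w} / {k,w}
  b7: {d,r,w} / ∅
  b8: {d,k} / {k,w}
  b9: {d,w} / ∅

Liveness:
  live b0: ∅→{k,r,w}
  live b1: {k,r}→{k,r,w}
  live b2: ∅→{k,r}
  live b3: {k,r,w}→{k,w}
  live b4: {k,r,w}→{k,w}
  live b5: {k,w}→{k,w}
  live b6: {k,w}→{k,w}
  live b7: ∅→∅
  live b8: {k,w}→∅
  live b9: ∅→∅

live-out(b4) = ["k", "w"]

Answer: ["k", "w"]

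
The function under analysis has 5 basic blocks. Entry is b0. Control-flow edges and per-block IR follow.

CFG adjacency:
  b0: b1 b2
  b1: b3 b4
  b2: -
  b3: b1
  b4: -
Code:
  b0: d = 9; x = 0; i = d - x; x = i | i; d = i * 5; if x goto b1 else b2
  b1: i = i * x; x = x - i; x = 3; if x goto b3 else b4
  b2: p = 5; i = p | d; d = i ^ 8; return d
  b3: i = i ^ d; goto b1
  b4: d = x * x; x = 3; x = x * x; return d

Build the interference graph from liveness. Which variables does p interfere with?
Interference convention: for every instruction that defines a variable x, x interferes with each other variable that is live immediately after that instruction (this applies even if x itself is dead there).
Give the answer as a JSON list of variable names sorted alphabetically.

Block summaries:
  b0 def {d,i,x} use ∅
  b1 def {i,x} use {i,x}
  b2 def {d,i,p} use {d}
  b3 def {i} use {d,i}
  b4 def {d,x} use {x}

Backward fixpoint:
  b0: in=∅ out={d,i,x}
  b1: in={d,i,x} out={d,i,x}
  b2: in={d} out=∅
  b3: in={d,i,x} out={d,i,x}
  b4: in={x} out=∅

Conflict graph:
  d↔{i,p,x}
  i↔{d,x}
  p↔{d}
  x↔{d,i}

N(p) = ["d"]

Answer: ["d"]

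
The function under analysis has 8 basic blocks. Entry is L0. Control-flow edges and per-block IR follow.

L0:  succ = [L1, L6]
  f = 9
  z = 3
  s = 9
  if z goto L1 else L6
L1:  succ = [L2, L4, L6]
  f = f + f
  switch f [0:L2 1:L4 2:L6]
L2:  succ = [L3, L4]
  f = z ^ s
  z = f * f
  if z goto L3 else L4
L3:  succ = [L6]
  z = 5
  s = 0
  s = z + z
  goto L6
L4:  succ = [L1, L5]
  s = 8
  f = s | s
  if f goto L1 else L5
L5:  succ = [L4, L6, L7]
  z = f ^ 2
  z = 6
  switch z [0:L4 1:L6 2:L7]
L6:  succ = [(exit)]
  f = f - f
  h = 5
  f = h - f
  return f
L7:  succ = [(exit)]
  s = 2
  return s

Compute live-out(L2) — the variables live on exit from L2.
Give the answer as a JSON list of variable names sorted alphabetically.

Answer: ["f", "z"]

Analysis:
Per-block:
  L0: def={f,s,z} ue=∅
  L1: def={f} ue={f}
  L2: def={f,z} ue={s,z}
  L3: def={s,z} ue=∅
  L4: def={f,s} ue=∅
  L5: def={z} ue={f}
  L6: def={f,h} ue={f}
  L7: def={s} ue=∅

Liveness:
  live L0: ∅→{f,s,z}
  live L1: {f,s,z}→{f,s,z}
  live L2: {s,z}→{f,z}
  live L3: {f}→{f}
  live L4: {z}→{f,s,z}
  live L5: {f}→{f,z}
  live L6: {f}→∅
  live L7: ∅→∅

live-out(L2) = ["f", "z"]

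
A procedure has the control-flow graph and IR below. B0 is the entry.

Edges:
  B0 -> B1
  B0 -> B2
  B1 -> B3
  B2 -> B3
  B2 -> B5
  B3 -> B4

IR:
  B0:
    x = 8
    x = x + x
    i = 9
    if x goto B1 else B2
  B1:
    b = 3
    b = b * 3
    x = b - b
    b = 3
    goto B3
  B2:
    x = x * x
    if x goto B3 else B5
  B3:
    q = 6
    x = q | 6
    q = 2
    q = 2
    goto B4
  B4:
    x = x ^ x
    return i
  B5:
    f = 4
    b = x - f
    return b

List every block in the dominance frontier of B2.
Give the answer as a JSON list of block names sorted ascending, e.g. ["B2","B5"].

Answer: ["B3"]

Analysis:
idom tree: B1←B0 B2←B0 B3←B0 B4←B3 B5←B2
Join-block Dom:
  B3: preds {B1,B2}: {B0,B1} ∩ {B0,B2} = {B0}; idom=B0

Frontier:
  B3←B1: walk B1 to B0
  B3←B2: walk B2 to B0
  B0: DF=∅
  B1: DF={B3}
  B2: DF={B3}
  B3: DF=∅
  B4: DF=∅
  B5: DF=∅

DF(B2) = ["B3"]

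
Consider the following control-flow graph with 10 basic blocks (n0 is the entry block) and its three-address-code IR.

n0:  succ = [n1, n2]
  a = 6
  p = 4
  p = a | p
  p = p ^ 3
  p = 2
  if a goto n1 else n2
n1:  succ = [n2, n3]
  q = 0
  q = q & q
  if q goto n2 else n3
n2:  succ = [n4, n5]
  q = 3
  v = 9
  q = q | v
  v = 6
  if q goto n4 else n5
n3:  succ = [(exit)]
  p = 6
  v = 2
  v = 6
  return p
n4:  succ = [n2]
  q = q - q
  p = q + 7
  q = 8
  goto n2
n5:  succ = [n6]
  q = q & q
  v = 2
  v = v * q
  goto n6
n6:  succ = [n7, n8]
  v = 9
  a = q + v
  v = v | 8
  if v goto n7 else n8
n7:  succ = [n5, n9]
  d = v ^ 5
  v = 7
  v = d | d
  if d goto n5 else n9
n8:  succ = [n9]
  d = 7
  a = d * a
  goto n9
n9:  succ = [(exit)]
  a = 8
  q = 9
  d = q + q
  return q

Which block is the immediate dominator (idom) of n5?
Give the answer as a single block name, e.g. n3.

Answer: n2

Derivation:
idom tree: n1←n0 n2←n0 n3←n1 n4←n2 n5←n2 n6←n5 n7←n6 n8←n6 n9←n6
Dom∩ at merges:
  n2: preds {n0,n1,n4}: {n0} ∩ {n0,n1} ∩ {n0,n2,n4} = {n0}; idom=n0
  n5: preds {n2,n7}: {n0,n2} ∩ {n0,n2,n5,n6,n7} = {n0,n2}; idom=n2
  n9: preds {n7,n8}: {n0,n2,n5,n6,n7} ∩ {n0,n2,n5,n6,n8} = {n0,n2,n5,n6}; idom=n6

idom(n5) = n2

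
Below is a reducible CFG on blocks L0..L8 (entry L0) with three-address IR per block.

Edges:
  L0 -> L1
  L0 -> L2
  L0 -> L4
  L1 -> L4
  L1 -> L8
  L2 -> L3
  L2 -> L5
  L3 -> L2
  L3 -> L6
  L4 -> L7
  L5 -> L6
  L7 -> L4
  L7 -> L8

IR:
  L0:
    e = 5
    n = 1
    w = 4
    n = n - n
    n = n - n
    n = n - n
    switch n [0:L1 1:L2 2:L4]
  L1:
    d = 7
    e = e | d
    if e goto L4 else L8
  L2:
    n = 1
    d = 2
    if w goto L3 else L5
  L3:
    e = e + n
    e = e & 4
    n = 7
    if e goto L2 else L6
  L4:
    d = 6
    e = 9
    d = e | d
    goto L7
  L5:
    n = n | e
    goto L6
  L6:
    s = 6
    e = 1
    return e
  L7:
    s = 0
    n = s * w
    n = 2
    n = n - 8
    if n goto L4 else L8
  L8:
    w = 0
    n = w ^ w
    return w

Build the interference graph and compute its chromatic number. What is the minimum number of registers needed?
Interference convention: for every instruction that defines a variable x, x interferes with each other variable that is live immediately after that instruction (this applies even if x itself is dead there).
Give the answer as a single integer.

Per-block:
  L0: def={e,n,w} ue=∅
  L1: def={d,e} ue={e}
  L2: def={d,n} ue={w}
  L3: def={e,n} ue={e,n}
  L4: def={d,e} ue=∅
  L5: def={n} ue={e,n}
  L6: def={e,s} ue=∅
  L7: def={n,s} ue={w}
  L8: def={n,w} ue=∅

Live sets:
  L0: in=∅ out={e,w}
  L1: in={e,w} out={w}
  L2: in={e,w} out={e,n,w}
  L3: in={e,n,w} out={e,w}
  L4: in={w} out={w}
  L5: in={e,n} out=∅
  L6: in=∅ out=∅
  L7: in={w} out={w}
  L8: in=∅ out=∅

Interference:
  d — {e,n,w}
  e — {d,n,w}
  n — {d,e,w}
  s — {w}
  w — {d,e,n,s}

Registers:
  lower bound: {d,e,n,w} mutually conflict ⇒ χ ≥ 4
  assign d→R1 e→R2 n→R3 s→R1 w→R0 — no edge inside a register ⇒ χ ≤ 4
  χ = 4

Answer: 4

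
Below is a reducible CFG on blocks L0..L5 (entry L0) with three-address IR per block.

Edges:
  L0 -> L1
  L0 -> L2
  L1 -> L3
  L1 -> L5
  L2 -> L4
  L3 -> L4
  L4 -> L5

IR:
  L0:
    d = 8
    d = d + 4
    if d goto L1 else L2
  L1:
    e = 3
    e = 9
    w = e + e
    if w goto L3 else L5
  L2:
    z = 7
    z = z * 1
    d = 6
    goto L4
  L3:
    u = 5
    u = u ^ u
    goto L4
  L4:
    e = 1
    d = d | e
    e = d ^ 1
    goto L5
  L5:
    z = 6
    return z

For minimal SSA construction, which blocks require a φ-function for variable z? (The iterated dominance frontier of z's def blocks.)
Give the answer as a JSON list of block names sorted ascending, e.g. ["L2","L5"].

idom tree: L1←L0 L2←L0 L3←L1 L4←L0 L5←L0
Dom∩ at merges:
  L4: preds {L2,L3}: {L0,L2} ∩ {L0,L1,L3} = {L0}; idom=L0
  L5: preds {L1,L4}: {L0,L1} ∩ {L0,L4} = {L0}; idom=L0

Frontier:
  join L4 pred L2: L2 stop@L0
  join L4 pred L3: L3→L1 stop@L0
  join L5 pred L1: L1 stop@L0
  join L5 pred L4: L4 stop@L0
  L0: DF=∅
  L1: DF={L4,L5}
  L2: DF={L4}
  L3: DF={L4}
  L4: DF={L5}
  L5: DF=∅

φ for z: defs {L2,L5}
  DF⁺ = {L4,L5}

Answer: ["L4", "L5"]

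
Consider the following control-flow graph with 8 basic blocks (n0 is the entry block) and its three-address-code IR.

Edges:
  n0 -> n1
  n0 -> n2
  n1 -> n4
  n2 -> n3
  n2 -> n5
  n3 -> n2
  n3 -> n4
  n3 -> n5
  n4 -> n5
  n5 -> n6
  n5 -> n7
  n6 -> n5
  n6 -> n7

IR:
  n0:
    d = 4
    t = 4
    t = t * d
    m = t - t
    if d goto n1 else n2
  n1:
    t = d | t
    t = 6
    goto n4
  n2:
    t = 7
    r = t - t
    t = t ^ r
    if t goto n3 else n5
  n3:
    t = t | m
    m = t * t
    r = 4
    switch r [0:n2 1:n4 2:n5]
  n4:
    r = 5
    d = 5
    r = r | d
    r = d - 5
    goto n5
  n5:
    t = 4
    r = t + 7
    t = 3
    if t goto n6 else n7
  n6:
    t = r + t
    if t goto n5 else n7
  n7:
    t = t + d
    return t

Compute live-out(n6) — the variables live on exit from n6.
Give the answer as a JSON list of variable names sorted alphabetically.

Answer: ["d", "t"]

Analysis:
def/use:
  n0: {d,m,t} / ∅
  n1: {t} / {d,t}
  n2: {r,t} / ∅
  n3: {m,r,t} / {m,t}
  n4: {d,r} / ∅
  n5: {r,t} / ∅
  n6: {t} / {r,t}
  n7: {t} / {d,t}

Backward fixpoint:
  n0 li=∅ lo={d,m,t}
  n1 li={d,t} lo=∅
  n2 li={d,m} lo={d,m,t}
  n3 li={d,m,t} lo={d,m}
  n4 li=∅ lo={d}
  n5 li={d} lo={d,r,t}
  n6 li={d,r,t} lo={d,t}
  n7 li={d,t} lo=∅

live-out(n6) = ["d", "t"]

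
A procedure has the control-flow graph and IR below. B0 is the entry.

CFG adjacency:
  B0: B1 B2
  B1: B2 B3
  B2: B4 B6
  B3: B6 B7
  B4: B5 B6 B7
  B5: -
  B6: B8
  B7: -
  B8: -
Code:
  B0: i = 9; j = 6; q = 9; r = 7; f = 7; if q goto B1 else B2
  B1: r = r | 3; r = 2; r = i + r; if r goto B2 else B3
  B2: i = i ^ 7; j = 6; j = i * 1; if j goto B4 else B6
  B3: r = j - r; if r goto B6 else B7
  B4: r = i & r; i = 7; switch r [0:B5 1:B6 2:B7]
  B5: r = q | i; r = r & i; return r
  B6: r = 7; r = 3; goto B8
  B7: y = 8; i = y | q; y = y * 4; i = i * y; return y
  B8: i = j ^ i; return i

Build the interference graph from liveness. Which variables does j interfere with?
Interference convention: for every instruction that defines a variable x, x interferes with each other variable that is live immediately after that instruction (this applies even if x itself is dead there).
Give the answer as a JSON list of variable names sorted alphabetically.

Answer: ["f", "i", "q", "r"]

Derivation:
def/use:
  B0: {f,i,j,q,r} / ∅
  B1: {r} / {i,r}
  B2: {i,j} / {i}
  B3: {r} / {j,r}
  B4: {i,r} / {i,r}
  B5: {r} / {i,q}
  B6: {r} / ∅
  B7: {i,y} / {q}
  B8: {i} / {i,j}

Live sets:
  B0: in=∅ out={i,j,q,r}
  B1: in={i,j,q,r} out={i,j,q,r}
  B2: in={i,q,r} out={i,j,q,r}
  B3: in={i,j,q,r} out={i,j,q}
  B4: in={i,j,q,r} out={i,j,q}
  B5: in={i,q} out=∅
  B6: in={i,j} out={i,j}
  B7: in={q} out=∅
  B8: in={i,j} out=∅

Interference:
  f — {i,j,q,r}
  i — {f,j,q,r,y}
  j — {f,i,q,r}
  q — {f,i,j,r,y}
  r — {f,i,j,q}
  y — {i,q}

N(j) = ["f", "i", "q", "r"]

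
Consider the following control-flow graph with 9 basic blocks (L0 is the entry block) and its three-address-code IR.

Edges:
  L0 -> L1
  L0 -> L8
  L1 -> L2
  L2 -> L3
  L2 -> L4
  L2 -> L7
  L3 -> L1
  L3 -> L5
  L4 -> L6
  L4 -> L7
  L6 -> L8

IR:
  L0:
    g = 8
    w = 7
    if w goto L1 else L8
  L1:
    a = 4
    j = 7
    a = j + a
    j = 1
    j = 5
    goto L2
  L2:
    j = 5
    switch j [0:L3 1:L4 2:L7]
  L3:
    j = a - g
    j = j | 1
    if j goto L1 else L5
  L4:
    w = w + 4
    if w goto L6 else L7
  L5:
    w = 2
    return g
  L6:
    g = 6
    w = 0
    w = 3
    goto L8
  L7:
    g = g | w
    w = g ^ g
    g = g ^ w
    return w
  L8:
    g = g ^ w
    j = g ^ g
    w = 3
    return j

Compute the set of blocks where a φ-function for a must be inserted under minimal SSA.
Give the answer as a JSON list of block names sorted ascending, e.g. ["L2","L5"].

Answer: ["L1", "L8"]

Working:
idom tree: L1←L0 L2←L1 L3←L2 L4←L2 L5←L3 L6←L4 L7←L2 L8←L0
Dom at joins:
  L1: preds {L0,L3}: {L0} ∩ {L0,L1,L2,L3} = {L0}; idom=L0
  L7: preds {L2,L4}: {L0,L1,L2} ∩ {L0,L1,L2,L4} = {L0,L1,L2}; idom=L2
  L8: preds {L0,L6}: {L0} ∩ {L0,L1,L2,L4,L6} = {L0}; idom=L0

DF walk-up:
  join L1 pred L0: · stop@L0
  join L1 pred L3: L3→L2→L1 stop@L0
  join L7 pred L2: · stop@L2
  join L7 pred L4: L4 stop@L2
  join L8 pred L0: · stop@L0
  join L8 pred L6: L6→L4→L2→L1 stop@L0
  DF(L0)=∅
  DF(L1)={L1,L8}
  DF(L2)={L1,L8}
  DF(L3)={L1}
  DF(L4)={L7,L8}
  DF(L5)=∅
  DF(L6)={L8}
  DF(L7)=∅
  DF(L8)=∅

φ for a: defs {L1}
  DF⁺ = {L1,L8}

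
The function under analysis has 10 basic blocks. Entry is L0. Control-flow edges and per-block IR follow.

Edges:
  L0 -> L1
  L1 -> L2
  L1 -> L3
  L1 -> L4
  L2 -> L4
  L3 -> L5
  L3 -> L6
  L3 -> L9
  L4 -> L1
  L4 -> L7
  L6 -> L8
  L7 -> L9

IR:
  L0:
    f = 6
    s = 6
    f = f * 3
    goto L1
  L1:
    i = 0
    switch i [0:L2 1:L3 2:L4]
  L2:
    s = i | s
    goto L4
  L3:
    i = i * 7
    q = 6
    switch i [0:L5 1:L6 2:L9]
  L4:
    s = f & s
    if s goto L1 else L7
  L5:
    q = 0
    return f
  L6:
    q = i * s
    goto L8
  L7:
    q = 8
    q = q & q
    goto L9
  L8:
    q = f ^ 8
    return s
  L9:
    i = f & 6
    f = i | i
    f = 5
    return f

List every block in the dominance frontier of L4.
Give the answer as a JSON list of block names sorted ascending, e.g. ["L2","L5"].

Answer: ["L1", "L9"]

Derivation:
idom tree: L1←L0 L2←L1 L3←L1 L4←L1 L5←L3 L6←L3 L7←L4 L8←L6 L9←L1
Dom at joins:
  L1: preds {L0,L4}: {L0} ∩ {L0,L1,L4} = {L0}; idom=L0
  L4: preds {L1,L2}: {L0,L1} ∩ {L0,L1,L2} = {L0,L1}; idom=L1
  L9: preds {L3,L7}: {L0,L1,L3} ∩ {L0,L1,L4,L7} = {L0,L1}; idom=L1

DF walk-up:
  join L1 pred L0: · stop@L0
  join L1 pred L4: L4→L1 stop@L0
  join L4 pred L1: · stop@L1
  join L4 pred L2: L2 stop@L1
  join L9 pred L3: L3 stop@L1
  join L9 pred L7: L7→L4 stop@L1
  L0 → ∅
  L1 → {L1}
  L2 → {L4}
  L3 → {L9}
  L4 → {L1,L9}
  L5 → ∅
  L6 → ∅
  L7 → {L9}
  L8 → ∅
  L9 → ∅

DF(L4) = ["L1", "L9"]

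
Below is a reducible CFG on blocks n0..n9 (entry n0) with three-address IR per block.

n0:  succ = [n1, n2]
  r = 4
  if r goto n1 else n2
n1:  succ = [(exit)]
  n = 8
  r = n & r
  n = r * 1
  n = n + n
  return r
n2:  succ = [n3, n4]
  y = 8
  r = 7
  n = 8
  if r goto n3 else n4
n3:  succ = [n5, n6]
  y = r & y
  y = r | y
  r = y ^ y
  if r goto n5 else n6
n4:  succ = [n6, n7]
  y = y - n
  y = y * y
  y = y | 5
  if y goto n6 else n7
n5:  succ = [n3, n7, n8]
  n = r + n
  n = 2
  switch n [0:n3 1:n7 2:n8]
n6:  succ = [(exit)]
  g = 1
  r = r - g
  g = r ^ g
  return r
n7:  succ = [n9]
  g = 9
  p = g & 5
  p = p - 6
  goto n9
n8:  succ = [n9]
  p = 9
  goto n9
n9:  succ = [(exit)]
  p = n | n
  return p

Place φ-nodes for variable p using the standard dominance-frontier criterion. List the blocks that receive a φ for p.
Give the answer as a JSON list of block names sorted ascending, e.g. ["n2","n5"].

idom tree: n1←n0 n2←n0 n3←n2 n4←n2 n5←n3 n6←n2 n7←n2 n8←n5 n9←n2
Join-block Dom:
  n3: preds {n2,n5}: {n0,n2} ∩ {n0,n2,n3,n5} = {n0,n2}; idom=n2
  n6: preds {n3,n4}: {n0,n2,n3} ∩ {n0,n2,n4} = {n0,n2}; idom=n2
  n7: preds {n4,n5}: {n0,n2,n4} ∩ {n0,n2,n3,n5} = {n0,n2}; idom=n2
  n9: preds {n7,n8}: {n0,n2,n7} ∩ {n0,n2,n3,n5,n8} = {n0,n2}; idom=n2

DF derivation:
  join n3 pred n2: · stop@n2
  join n3 pred n5: n5→n3 stop@n2
  join n6 pred n3: n3 stop@n2
  join n6 pred n4: n4 stop@n2
  join n7 pred n4: n4 stop@n2
  join n7 pred n5: n5→n3 stop@n2
  join n9 pred n7: n7 stop@n2
  join n9 pred n8: n8→n5→n3 stop@n2
  n0: DF=∅
  n1: DF=∅
  n2: DF=∅
  n3: DF={n3,n6,n7,n9}
  n4: DF={n6,n7}
  n5: DF={n3,n7,n9}
  n6: DF=∅
  n7: DF={n9}
  n8: DF={n9}
  n9: DF=∅

φ for p: defs {n7,n8,n9}
  DF⁺ = {n9}

Answer: ["n9"]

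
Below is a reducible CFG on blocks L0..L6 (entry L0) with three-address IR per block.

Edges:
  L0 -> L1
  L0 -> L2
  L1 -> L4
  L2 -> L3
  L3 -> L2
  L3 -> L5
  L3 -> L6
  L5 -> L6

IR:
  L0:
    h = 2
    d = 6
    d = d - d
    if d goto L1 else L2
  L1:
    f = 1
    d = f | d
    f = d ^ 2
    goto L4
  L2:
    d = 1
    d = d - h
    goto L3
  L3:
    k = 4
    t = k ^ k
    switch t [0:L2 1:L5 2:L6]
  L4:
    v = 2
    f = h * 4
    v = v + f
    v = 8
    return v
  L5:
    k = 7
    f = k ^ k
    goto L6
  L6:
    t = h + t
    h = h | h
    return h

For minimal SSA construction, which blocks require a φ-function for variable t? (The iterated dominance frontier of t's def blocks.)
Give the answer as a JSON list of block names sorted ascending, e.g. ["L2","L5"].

Answer: ["L2"]

Derivation:
idom tree: L1←L0 L2←L0 L3←L2 L4←L1 L5←L3 L6←L3
Join-block Dom:
  L2: preds {L0,L3}: {L0} ∩ {L0,L2,L3} = {L0}; idom=L0
  L6: preds {L3,L5}: {L0,L2,L3} ∩ {L0,L2,L3,L5} = {L0,L2,L3}; idom=L3

Frontier:
  L2←L0: walk · to L0
  L2←L3: walk L3→L2 to L0
  L6←L3: walk · to L3
  L6←L5: walk L5 to L3
  DF(L0)=∅
  DF(L1)=∅
  DF(L2)={L2}
  DF(L3)={L2}
  DF(L4)=∅
  DF(L5)={L6}
  DF(L6)=∅

φ for t: defs {L3,L6}
  DF⁺ = {L2}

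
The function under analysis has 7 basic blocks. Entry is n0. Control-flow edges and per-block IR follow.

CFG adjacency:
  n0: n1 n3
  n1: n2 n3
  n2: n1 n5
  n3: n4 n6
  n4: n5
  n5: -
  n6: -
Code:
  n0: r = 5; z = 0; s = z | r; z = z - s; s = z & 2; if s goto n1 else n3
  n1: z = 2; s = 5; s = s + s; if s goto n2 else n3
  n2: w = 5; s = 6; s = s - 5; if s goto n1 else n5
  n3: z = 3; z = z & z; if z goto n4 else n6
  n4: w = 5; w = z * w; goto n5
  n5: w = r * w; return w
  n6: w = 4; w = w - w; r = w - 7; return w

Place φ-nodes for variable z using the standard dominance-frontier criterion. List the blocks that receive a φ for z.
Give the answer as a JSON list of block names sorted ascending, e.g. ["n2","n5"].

idom tree: n1←n0 n2←n1 n3←n0 n4←n3 n5←n0 n6←n3
Dom at joins:
  n1: preds {n0,n2}: {n0} ∩ {n0,n1,n2} = {n0}; idom=n0
  n3: preds {n0,n1}: {n0} ∩ {n0,n1} = {n0}; idom=n0
  n5: preds {n2,n4}: {n0,n1,n2} ∩ {n0,n3,n4} = {n0}; idom=n0

DF walk-up:
  join n1 pred n0: · stop@n0
  join n1 pred n2: n2→n1 stop@n0
  join n3 pred n0: · stop@n0
  join n3 pred n1: n1 stop@n0
  join n5 pred n2: n2→n1 stop@n0
  join n5 pred n4: n4→n3 stop@n0
  n0 → ∅
  n1 → {n1,n3,n5}
  n2 → {n1,n5}
  n3 → {n5}
  n4 → {n5}
  n5 → ∅
  n6 → ∅

φ for z: defs {n0,n1,n3}
  DF⁺ = {n1,n3,n5}

Answer: ["n1", "n3", "n5"]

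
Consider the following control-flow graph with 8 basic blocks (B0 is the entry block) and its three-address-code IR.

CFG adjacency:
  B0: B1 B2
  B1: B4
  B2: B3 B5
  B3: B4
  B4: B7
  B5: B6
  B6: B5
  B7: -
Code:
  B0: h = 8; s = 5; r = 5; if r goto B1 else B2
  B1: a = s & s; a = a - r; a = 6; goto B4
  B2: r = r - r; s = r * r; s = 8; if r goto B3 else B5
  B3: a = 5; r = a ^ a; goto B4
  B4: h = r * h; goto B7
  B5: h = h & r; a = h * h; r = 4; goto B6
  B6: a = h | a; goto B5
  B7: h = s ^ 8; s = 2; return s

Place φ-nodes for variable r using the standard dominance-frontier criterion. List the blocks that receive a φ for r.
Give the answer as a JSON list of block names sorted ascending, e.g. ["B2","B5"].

Answer: ["B4", "B5"]

Derivation:
idom tree: B1←B0 B2←B0 B3←B2 B4←B0 B5←B2 B6←B5 B7←B4
Dom at joins:
  B4: preds {B1,B3}: {B0,B1} ∩ {B0,B2,B3} = {B0}; idom=B0
  B5: preds {B2,B6}: {B0,B2} ∩ {B0,B2,B5,B6} = {B0,B2}; idom=B2

DF derivation:
  join B4 pred B1: B1 stop@B0
  join B4 pred B3: B3→B2 stop@B0
  join B5 pred B2: · stop@B2
  join B5 pred B6: B6→B5 stop@B2
  DF(B0)=∅
  DF(B1)={B4}
  DF(B2)={B4}
  DF(B3)={B4}
  DF(B4)=∅
  DF(B5)={B5}
  DF(B6)={B5}
  DF(B7)=∅

φ for r: defs {B0,B2,B3,B5}
  DF⁺ = {B4,B5}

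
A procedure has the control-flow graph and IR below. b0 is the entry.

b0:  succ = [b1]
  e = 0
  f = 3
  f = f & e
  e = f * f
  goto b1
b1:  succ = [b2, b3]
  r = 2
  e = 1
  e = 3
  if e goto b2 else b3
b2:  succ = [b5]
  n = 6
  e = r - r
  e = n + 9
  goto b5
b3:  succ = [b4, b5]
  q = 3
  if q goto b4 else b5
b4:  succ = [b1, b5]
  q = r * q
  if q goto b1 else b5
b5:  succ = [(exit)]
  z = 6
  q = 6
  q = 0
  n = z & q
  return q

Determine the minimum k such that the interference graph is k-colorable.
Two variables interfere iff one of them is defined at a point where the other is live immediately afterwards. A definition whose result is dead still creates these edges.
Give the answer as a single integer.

Answer: 3

Derivation:
def/use:
  b0: {e,f} / ∅
  b1: {e,r} / ∅
  b2: {e,n} / {r}
  b3: {q} / ∅
  b4: {q} / {q,r}
  b5: {n,q,z} / ∅

Backward fixpoint:
  b0: in=∅ out=∅
  b1: in=∅ out={r}
  b2: in={r} out=∅
  b3: in={r} out={q,r}
  b4: in={q,r} out=∅
  b5: in=∅ out=∅

Interfere edges:
  e — {f,n,r}
  f — {e}
  n — {e,q,r}
  q — {n,r,z}
  r — {e,n,q}
  z — {q}

Chromatic number:
  clique {e,n,r} ⇒ need ≥ 3
  assign e→c0 f→c1 n→c1 q→c0 r→c2 z→c1 — no edge inside a register ⇒ χ ≤ 3
  χ = 3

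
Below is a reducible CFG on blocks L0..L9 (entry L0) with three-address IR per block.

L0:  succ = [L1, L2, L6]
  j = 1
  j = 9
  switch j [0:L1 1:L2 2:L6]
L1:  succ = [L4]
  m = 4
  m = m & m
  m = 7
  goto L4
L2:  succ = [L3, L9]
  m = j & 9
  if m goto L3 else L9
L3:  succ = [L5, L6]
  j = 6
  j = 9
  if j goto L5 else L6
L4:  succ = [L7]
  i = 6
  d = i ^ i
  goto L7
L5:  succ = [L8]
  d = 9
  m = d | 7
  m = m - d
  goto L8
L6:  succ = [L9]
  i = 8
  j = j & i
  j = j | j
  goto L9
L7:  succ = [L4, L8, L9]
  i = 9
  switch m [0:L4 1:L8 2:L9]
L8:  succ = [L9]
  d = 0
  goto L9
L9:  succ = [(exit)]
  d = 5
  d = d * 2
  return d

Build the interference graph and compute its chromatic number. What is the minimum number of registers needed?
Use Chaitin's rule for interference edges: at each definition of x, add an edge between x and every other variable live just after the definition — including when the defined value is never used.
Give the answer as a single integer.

Block summaries:
  L0 def {j} use ∅
  L1 def {m} use ∅
  L2 def {m} use {j}
  L3 def {j} use ∅
  L4 def {d,i} use ∅
  L5 def {d,m} use ∅
  L6 def {i,j} use {j}
  L7 def {i} use {m}
  L8 def {d} use ∅
  L9 def {d} use ∅

Backward fixpoint:
  L0 li=∅ lo={j}
  L1 li=∅ lo={m}
  L2 li={j} lo=∅
  L3 li=∅ lo={j}
  L4 li={m} lo={m}
  L5 li=∅ lo=∅
  L6 li={j} lo=∅
  L7 li={m} lo={m}
  L8 li=∅ lo=∅
  L9 li=∅ lo=∅

Interfere edges:
  d↔{m}
  i↔{j,m}
  j↔{i}
  m↔{d,i}

Colouring:
  lower bound: {d,m} mutually conflict ⇒ χ ≥ 2
  assign d→R0 i→R0 j→R1 m→R1 — no edge inside a register ⇒ χ ≤ 2
  χ = 2

Answer: 2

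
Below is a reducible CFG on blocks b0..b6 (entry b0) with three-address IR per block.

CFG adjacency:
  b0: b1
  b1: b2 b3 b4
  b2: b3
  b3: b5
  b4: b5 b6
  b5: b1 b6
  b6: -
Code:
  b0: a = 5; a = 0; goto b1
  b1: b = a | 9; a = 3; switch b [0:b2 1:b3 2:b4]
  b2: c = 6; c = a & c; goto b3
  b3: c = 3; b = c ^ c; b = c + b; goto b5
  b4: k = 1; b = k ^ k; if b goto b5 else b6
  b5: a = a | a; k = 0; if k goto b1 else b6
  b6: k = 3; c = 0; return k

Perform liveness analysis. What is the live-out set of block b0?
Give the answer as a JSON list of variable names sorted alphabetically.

def/use:
  b0: def={a} ue=∅
  b1: def={a,b} ue={a}
  b2: def={c} ue={a}
  b3: def={b,c} ue=∅
  b4: def={b,k} ue=∅
  b5: def={a,k} ue={a}
  b6: def={c,k} ue=∅

Backward fixpoint:
  live b0: ∅→{a}
  live b1: {a}→{a}
  live b2: {a}→{a}
  live b3: {a}→{a}
  live b4: {a}→{a}
  live b5: {a}→{a}
  live b6: ∅→∅

live-out(b0) = ["a"]

Answer: ["a"]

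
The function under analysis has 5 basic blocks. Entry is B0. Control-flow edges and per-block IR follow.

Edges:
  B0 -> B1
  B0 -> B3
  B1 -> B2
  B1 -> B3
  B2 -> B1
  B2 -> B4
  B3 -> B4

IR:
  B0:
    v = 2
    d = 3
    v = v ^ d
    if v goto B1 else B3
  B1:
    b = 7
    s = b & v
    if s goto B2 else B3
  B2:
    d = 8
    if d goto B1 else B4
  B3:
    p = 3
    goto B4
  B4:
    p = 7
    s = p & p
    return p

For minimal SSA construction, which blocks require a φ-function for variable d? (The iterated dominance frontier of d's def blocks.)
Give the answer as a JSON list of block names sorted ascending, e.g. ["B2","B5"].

idom tree: B1←B0 B2←B1 B3←B0 B4←B0
Join-block Dom:
  B1: preds {B0,B2}: {B0} ∩ {B0,B1,B2} = {B0}; idom=B0
  B3: preds {B0,B1}: {B0} ∩ {B0,B1} = {B0}; idom=B0
  B4: preds {B2,B3}: {B0,B1,B2} ∩ {B0,B3} = {B0}; idom=B0

Frontier:
  B1←B0: walk · to B0
  B1←B2: walk B2→B1 to B0
  B3←B0: walk · to B0
  B3←B1: walk B1 to B0
  B4←B2: walk B2→B1 to B0
  B4←B3: walk B3 to B0
  DF(B0)=∅
  DF(B1)={B1,B3,B4}
  DF(B2)={B1,B4}
  DF(B3)={B4}
  DF(B4)=∅

φ for d: defs {B0,B2}
  DF⁺ = {B1,B3,B4}

Answer: ["B1", "B3", "B4"]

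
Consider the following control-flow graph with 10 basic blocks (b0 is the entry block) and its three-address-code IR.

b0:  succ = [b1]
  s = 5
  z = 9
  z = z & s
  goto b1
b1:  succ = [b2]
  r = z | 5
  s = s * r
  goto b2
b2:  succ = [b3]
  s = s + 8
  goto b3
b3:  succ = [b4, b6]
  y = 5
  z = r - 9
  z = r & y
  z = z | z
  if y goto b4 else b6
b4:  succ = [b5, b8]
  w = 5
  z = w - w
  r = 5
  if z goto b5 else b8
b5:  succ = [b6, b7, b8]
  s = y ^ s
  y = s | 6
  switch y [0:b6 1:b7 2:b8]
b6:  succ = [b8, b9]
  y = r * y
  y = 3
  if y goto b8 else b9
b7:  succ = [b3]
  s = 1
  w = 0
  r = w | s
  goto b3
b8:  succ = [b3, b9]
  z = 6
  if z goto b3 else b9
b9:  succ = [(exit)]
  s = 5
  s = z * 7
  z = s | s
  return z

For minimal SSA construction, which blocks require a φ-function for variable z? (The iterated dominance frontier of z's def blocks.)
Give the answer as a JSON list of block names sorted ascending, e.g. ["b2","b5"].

Answer: ["b3", "b6", "b8", "b9"]

Working:
idom tree: b1←b0 b2←b1 b3←b2 b4←b3 b5←b4 b6←b3 b7←b5 b8←b3 b9←b3
Dom at joins:
  b3: preds {b2,b7,b8}: {b0,b1,b2} ∩ {b0,b1,b2,b3,b4,b5,b7} ∩ {b0,b1,b2,b3,b8} = {b0,b1,b2}; idom=b2
  b6: preds {b3,b5}: {b0,b1,b2,b3} ∩ {b0,b1,b2,b3,b4,b5} = {b0,b1,b2,b3}; idom=b3
  b8: preds {b4,b5,b6}: {b0,b1,b2,b3,b4} ∩ {b0,b1,b2,b3,b4,b5} ∩ {b0,b1,b2,b3,b6} = {b0,b1,b2,b3}; idom=b3
  b9: preds {b6,b8}: {b0,b1,b2,b3,b6} ∩ {b0,b1,b2,b3,b8} = {b0,b1,b2,b3}; idom=b3

DF derivation:
  b3←b2: walk · to b2
  b3←b7: walk b7→b5→b4→b3 to b2
  b3←b8: walk b8→b3 to b2
  b6←b3: walk · to b3
  b6←b5: walk b5→b4 to b3
  b8←b4: walk b4 to b3
  b8←b5: walk b5→b4 to b3
  b8←b6: walk b6 to b3
  b9←b6: walk b6 to b3
  b9←b8: walk b8 to b3
  b0 → ∅
  b1 → ∅
  b2 → ∅
  b3 → {b3}
  b4 → {b3,b6,b8}
  b5 → {b3,b6,b8}
  b6 → {b8,b9}
  b7 → {b3}
  b8 → {b3,b9}
  b9 → ∅

φ for z: defs {b0,b3,b4,b8,b9}
  DF⁺ = {b3,b6,b8,b9}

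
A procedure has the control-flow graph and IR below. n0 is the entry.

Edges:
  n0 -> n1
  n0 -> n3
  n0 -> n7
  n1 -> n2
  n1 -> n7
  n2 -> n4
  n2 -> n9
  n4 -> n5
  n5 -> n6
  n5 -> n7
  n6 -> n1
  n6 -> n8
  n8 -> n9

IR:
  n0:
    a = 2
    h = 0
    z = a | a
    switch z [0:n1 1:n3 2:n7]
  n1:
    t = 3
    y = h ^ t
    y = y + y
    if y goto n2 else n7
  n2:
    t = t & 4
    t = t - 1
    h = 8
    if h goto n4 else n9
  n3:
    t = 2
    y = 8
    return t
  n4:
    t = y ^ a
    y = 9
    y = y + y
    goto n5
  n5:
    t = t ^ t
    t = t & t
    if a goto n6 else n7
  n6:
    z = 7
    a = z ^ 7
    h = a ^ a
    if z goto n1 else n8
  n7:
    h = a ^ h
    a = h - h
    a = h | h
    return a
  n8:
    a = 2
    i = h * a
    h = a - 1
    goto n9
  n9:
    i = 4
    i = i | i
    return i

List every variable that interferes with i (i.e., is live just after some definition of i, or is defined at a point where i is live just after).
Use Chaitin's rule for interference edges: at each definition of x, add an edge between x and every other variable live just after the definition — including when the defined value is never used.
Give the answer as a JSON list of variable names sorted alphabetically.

Answer: ["a"]

Working:
def/use:
  n0: def={a,h,z} ue=∅
  n1: def={t,y} ue={h}
  n2: def={h,t} ue={t}
  n3: def={t,y} ue=∅
  n4: def={t,y} ue={a,y}
  n5: def={t} ue={a,t}
  n6: def={a,h,z} ue=∅
  n7: def={a,h} ue={a,h}
  n8: def={a,h,i} ue={h}
  n9: def={i} ue=∅

Live sets:
  n0 li=∅ lo={a,h}
  n1 li={a,h} lo={a,h,t,y}
  n2 li={a,t,y} lo={a,h,y}
  n3 li=∅ lo=∅
  n4 li={a,h,y} lo={a,h,t}
  n5 li={a,h,t} lo={a,h}
  n6 li=∅ lo={a,h}
  n7 li={a,h} lo=∅
  n8 li={h} lo=∅
  n9 li=∅ lo=∅

Conflict graph:
  a↔{h,i,t,y,z}
  h↔{a,t,y,z}
  i↔{a}
  t↔{a,h,y}
  y↔{a,h,t}
  z↔{a,h}

N(i) = ["a"]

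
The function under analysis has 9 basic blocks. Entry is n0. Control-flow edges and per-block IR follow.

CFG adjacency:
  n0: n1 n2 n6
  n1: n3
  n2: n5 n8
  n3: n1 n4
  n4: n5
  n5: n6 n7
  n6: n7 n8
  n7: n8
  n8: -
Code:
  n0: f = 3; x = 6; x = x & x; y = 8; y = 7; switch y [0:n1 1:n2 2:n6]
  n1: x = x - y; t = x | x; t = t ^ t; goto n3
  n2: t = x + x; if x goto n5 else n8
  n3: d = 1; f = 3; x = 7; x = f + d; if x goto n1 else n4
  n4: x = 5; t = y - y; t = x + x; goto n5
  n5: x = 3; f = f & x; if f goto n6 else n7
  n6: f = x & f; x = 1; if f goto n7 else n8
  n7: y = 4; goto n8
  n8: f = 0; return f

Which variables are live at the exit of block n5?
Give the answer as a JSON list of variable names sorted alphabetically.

Answer: ["f", "x"]

Derivation:
def/use:
  n0: {f,x,y} / ∅
  n1: {t,x} / {x,y}
  n2: {t} / {x}
  n3: {d,f,x} / ∅
  n4: {t,x} / {y}
  n5: {f,x} / {f}
  n6: {f,x} / {f,x}
  n7: {y} / ∅
  n8: {f} / ∅

Liveness:
  n0: in=∅ out={f,x,y}
  n1: in={x,y} out={y}
  n2: in={f,x} out={f}
  n3: in={y} out={f,x,y}
  n4: in={f,y} out={f}
  n5: in={f} out={f,x}
  n6: in={f,x} out=∅
  n7: in=∅ out=∅
  n8: in=∅ out=∅

live-out(n5) = ["f", "x"]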